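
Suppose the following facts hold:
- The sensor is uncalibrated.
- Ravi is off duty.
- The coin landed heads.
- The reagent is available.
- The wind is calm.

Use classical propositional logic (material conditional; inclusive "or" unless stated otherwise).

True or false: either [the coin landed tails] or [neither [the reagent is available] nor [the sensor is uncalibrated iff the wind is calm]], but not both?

false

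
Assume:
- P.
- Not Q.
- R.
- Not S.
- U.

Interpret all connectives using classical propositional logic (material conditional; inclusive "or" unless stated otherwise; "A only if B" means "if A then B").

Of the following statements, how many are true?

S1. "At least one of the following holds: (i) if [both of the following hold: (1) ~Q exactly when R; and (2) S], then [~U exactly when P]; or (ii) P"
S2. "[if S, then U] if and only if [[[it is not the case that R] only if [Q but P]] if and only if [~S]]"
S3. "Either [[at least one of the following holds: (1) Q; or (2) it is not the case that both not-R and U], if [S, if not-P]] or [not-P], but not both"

S1: This is (((~Q <-> R) & S) -> (~U <-> P)) | P.

~Q = ~F = T
~Q <-> R = T <-> T = T
(~Q <-> R) & S = T & F = F
~U = ~T = F
~U <-> P = F <-> T = F
((~Q <-> R) & S) -> (~U <-> P) = F -> F = T
(((~Q <-> R) & S) -> (~U <-> P)) | P = T | T = T
Thus S1 is true.

S2: In symbols: (S -> U) <-> ((~R -> (Q & P)) <-> ~S)

S -> U = F -> T = T
~R = ~T = F
Q & P = F & T = F
~R -> (Q & P) = F -> F = T
~S = ~F = T
(~R -> (Q & P)) <-> ~S = T <-> T = T
(S -> U) <-> ((~R -> (Q & P)) <-> ~S) = T <-> T = T
Hence S2 is true.

S3: Parsed as ((~P -> S) -> (Q | (~R nand U))) xor ~P

~P = ~T = F
~P -> S = F -> F = T
~R = ~T = F
~R nand U = F nand T = T
Q | (~R nand U) = F | T = T
(~P -> S) -> (Q | (~R nand U)) = T -> T = T
~P = ~T = F
((~P -> S) -> (Q | (~R nand U))) xor ~P = T xor F = T
Hence S3 is true.

True statements: 3.

3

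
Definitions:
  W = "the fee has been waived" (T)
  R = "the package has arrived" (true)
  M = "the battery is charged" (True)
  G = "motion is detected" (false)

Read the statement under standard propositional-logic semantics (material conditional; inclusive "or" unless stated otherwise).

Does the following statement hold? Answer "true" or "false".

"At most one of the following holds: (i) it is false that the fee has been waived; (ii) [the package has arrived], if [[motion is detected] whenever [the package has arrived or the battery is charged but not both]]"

true

Values: W=T, R=T, M=T, G=F.
In symbols: ~W nand (((R xor M) -> G) -> R)

~W = ~T = F
R xor M = T xor T = F
(R xor M) -> G = F -> F = T
((R xor M) -> G) -> R = T -> T = T
~W nand (((R xor M) -> G) -> R) = F nand T = T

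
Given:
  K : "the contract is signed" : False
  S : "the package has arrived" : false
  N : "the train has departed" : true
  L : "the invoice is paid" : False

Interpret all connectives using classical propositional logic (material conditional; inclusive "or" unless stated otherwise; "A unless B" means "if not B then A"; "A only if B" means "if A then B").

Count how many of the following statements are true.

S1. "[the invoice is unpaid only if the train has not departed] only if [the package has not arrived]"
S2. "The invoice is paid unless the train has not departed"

1

S1: Parsed as (¬L → ¬N) → ¬S

¬L = ¬F = T
¬N = ¬T = F
¬L → ¬N = T → F = F
¬S = ¬F = T
(¬L → ¬N) → ¬S = F → T = T
Hence S1 is true.

S2: Formalization: L ∨ ¬N

¬N = ¬T = F
L ∨ ¬N = F ∨ F = F
So S2 is false.

Count: 1.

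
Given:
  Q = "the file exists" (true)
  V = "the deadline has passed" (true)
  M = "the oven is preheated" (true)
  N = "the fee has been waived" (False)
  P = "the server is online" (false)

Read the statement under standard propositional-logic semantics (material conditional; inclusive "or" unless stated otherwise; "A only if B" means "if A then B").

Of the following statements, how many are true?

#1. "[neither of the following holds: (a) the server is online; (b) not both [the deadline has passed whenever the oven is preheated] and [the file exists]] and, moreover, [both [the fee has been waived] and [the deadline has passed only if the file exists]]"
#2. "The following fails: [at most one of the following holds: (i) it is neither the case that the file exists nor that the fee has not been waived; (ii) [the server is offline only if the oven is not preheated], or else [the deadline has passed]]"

#1: Formalization: (P nor ((M -> V) nand Q)) and (N and (V -> Q))

M -> V = True -> True = True
(M -> V) nand Q = True nand True = False
P nor ((M -> V) nand Q) = False nor False = True
V -> Q = True -> True = True
N and (V -> Q) = False and True = False
(P nor ((M -> V) nand Q)) and (N and (V -> Q)) = True and False = False
So #1 is false.

#2: Formalization: not ((Q nor not N) nand ((not P -> not M) or V))

not N = not False = True
Q nor not N = True nor True = False
not P = not False = True
not M = not True = False
not P -> not M = True -> False = False
(not P -> not M) or V = False or True = True
(Q nor not N) nand ((not P -> not M) or V) = False nand True = True
not ((Q nor not N) nand ((not P -> not M) or V)) = not True = False
Hence #2 is false.

Count: 0.

0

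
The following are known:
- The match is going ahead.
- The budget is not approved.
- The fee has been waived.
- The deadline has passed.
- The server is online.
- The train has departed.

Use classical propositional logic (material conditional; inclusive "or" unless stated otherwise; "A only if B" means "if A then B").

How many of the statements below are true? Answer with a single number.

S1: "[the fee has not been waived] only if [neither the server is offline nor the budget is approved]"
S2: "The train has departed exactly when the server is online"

Let R = "the fee has been waived" (T), U = "the server is online" (T), P = "the budget is approved" (F), L = "the train has departed" (T).

S1: Formalization: ¬R → (¬U ↓ P)

¬R = ¬T = F
¬U = ¬T = F
¬U ↓ P = F ↓ F = T
¬R → (¬U ↓ P) = F → T = T
Hence S1 is true.

S2: Parsed as L ↔ U

L ↔ U = T ↔ T = T
Thus S2 is true.

Count: 2.

2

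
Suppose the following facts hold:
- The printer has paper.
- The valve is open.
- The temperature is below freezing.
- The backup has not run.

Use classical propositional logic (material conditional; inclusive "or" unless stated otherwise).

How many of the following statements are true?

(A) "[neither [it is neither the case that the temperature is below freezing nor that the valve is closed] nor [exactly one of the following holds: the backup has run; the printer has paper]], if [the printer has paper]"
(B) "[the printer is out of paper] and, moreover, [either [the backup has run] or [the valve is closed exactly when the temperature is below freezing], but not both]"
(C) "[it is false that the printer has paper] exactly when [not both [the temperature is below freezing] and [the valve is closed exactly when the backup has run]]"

Let G = "the printer has paper" (True), N = "the temperature is below freezing" (True), P = "the valve is open" (True), R = "the backup has run" (False).

(A): This is G -> ((N nor not P) nor (R xor G)).

not P = not True = False
N nor not P = True nor False = False
R xor G = False xor True = True
(N nor not P) nor (R xor G) = False nor True = False
G -> ((N nor not P) nor (R xor G)) = True -> False = False
So (A) is false.

(B): In symbols: not G and (R xor (not P iff N))

not G = not True = False
not P = not True = False
not P iff N = False iff True = False
R xor (not P iff N) = False xor False = False
not G and (R xor (not P iff N)) = False and False = False
Hence (B) is false.

(C): Formalization: not G iff (N nand (not P iff R))

not G = not True = False
not P = not True = False
not P iff R = False iff False = True
N nand (not P iff R) = True nand True = False
not G iff (N nand (not P iff R)) = False iff False = True
Hence (C) is true.

1 of the 3 statements is true ((C)).

1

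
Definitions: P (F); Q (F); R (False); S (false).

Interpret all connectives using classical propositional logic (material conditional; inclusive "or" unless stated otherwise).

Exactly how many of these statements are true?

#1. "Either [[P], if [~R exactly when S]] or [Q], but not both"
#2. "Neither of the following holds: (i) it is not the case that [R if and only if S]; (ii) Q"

#1: This is ((not R iff S) -> P) xor Q.

not R = not False = True
not R iff S = True iff False = False
(not R iff S) -> P = False -> False = True
((not R iff S) -> P) xor Q = True xor False = True
Thus #1 is true.

#2: This is not (R iff S) nor Q.

R iff S = False iff False = True
not (R iff S) = not True = False
not (R iff S) nor Q = False nor False = True
Thus #2 is true.

Count: 2.

2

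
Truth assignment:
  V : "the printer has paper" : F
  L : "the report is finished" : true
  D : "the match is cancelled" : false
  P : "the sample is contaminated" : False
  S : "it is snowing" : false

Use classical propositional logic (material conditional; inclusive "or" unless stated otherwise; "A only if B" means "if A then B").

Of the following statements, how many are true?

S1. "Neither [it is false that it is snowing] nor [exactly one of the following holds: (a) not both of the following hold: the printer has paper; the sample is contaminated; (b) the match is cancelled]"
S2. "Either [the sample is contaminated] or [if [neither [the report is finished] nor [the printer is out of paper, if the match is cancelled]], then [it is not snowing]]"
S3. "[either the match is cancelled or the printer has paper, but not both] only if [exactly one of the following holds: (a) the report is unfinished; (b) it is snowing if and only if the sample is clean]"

2

S1: This is ¬S ↓ ((V ↑ P) ⊕ D).

¬S = ¬F = T
V ↑ P = F ↑ F = T
(V ↑ P) ⊕ D = T ⊕ F = T
¬S ↓ ((V ↑ P) ⊕ D) = T ↓ T = F
So S1 is false.

S2: Formalization: P ∨ ((L ↓ (D → ¬V)) → ¬S)

¬V = ¬F = T
D → ¬V = F → T = T
L ↓ (D → ¬V) = T ↓ T = F
¬S = ¬F = T
(L ↓ (D → ¬V)) → ¬S = F → T = T
P ∨ ((L ↓ (D → ¬V)) → ¬S) = F ∨ T = T
Thus S2 is true.

S3: This is (D ⊕ V) → (¬L ⊕ (S ↔ ¬P)).

D ⊕ V = F ⊕ F = F
¬L = ¬T = F
¬P = ¬F = T
S ↔ ¬P = F ↔ T = F
¬L ⊕ (S ↔ ¬P) = F ⊕ F = F
(D ⊕ V) → (¬L ⊕ (S ↔ ¬P)) = F → F = T
So S3 is true.

2 of the 3 statements are true.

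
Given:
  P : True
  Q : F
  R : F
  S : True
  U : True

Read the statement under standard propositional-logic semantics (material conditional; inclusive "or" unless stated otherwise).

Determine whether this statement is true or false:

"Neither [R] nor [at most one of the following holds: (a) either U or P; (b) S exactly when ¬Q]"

true

Parsed as R ↓ ((U ∨ P) ↑ (S ↔ ¬Q))

U ∨ P = T ∨ T = T
¬Q = ¬F = T
S ↔ ¬Q = T ↔ T = T
(U ∨ P) ↑ (S ↔ ¬Q) = T ↑ T = F
R ↓ ((U ∨ P) ↑ (S ↔ ¬Q)) = F ↓ F = T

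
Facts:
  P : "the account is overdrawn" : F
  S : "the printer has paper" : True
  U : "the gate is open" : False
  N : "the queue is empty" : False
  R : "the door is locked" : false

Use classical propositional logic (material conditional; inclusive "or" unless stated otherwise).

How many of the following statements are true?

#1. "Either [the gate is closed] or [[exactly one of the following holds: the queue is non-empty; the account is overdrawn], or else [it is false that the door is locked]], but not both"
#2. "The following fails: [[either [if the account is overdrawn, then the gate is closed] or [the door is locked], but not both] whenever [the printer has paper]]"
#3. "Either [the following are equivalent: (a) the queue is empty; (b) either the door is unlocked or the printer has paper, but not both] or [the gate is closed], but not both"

0

#1: Formalization: ¬U ⊕ ((¬N ⊕ P) ∨ ¬R)

¬U = ¬F = T
¬N = ¬F = T
¬N ⊕ P = T ⊕ F = T
¬R = ¬F = T
(¬N ⊕ P) ∨ ¬R = T ∨ T = T
¬U ⊕ ((¬N ⊕ P) ∨ ¬R) = T ⊕ T = F
So #1 is false.

#2: Formalization: ¬(S → ((P → ¬U) ⊕ R))

¬U = ¬F = T
P → ¬U = F → T = T
(P → ¬U) ⊕ R = T ⊕ F = T
S → ((P → ¬U) ⊕ R) = T → T = T
¬(S → ((P → ¬U) ⊕ R)) = ¬T = F
Hence #2 is false.

#3: This is (N ↔ (¬R ⊕ S)) ⊕ ¬U.

¬R = ¬F = T
¬R ⊕ S = T ⊕ T = F
N ↔ (¬R ⊕ S) = F ↔ F = T
¬U = ¬F = T
(N ↔ (¬R ⊕ S)) ⊕ ¬U = T ⊕ T = F
So #3 is false.

Count: 0.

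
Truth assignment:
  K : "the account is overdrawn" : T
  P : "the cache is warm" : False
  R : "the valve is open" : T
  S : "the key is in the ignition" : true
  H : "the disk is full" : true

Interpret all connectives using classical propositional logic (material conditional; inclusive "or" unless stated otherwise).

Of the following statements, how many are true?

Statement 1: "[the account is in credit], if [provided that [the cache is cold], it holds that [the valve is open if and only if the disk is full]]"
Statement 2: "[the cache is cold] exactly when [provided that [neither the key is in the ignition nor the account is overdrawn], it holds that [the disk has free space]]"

Statement 1: Formalization: (~P -> (R <-> H)) -> ~K

~P = ~F = T
R <-> H = T <-> T = T
~P -> (R <-> H) = T -> T = T
~K = ~T = F
(~P -> (R <-> H)) -> ~K = T -> F = F
Thus Statement 1 is false.

Statement 2: Formalization: ~P <-> ((S nor K) -> ~H)

~P = ~F = T
S nor K = T nor T = F
~H = ~T = F
(S nor K) -> ~H = F -> F = T
~P <-> ((S nor K) -> ~H) = T <-> T = T
Thus Statement 2 is true.

True statements: 1 (Statement 2).

1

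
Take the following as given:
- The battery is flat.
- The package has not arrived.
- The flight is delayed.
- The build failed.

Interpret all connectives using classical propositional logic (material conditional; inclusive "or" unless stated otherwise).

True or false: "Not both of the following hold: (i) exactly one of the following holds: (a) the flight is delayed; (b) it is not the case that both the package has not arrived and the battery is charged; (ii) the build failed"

Let R = "the flight is delayed" (True), Q = "the package has arrived" (False), P = "the battery is charged" (False), S = "the build passed" (False).
Parsed as (R xor (not Q nand P)) nand not S

not Q = not False = True
not Q nand P = True nand False = True
R xor (not Q nand P) = True xor True = False
not S = not False = True
(R xor (not Q nand P)) nand not S = False nand True = True

true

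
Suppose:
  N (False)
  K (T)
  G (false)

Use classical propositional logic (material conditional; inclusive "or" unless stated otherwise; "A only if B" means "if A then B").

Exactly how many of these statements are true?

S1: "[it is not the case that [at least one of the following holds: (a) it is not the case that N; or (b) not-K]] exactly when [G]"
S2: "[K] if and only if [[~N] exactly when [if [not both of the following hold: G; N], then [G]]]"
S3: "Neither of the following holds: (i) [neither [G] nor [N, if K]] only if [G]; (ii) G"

S1: Parsed as ¬(¬N ∨ ¬K) ↔ G

¬N = ¬F = T
¬K = ¬T = F
¬N ∨ ¬K = T ∨ F = T
¬(¬N ∨ ¬K) = ¬T = F
¬(¬N ∨ ¬K) ↔ G = F ↔ F = T
Hence S1 is true.

S2: Parsed as K ↔ (¬N ↔ ((G ↑ N) → G))

¬N = ¬F = T
G ↑ N = F ↑ F = T
(G ↑ N) → G = T → F = F
¬N ↔ ((G ↑ N) → G) = T ↔ F = F
K ↔ (¬N ↔ ((G ↑ N) → G)) = T ↔ F = F
So S2 is false.

S3: In symbols: ((G ↓ (K → N)) → G) ↓ G

K → N = T → F = F
G ↓ (K → N) = F ↓ F = T
(G ↓ (K → N)) → G = T → F = F
((G ↓ (K → N)) → G) ↓ G = F ↓ F = T
So S3 is true.

2 of the 3 statements are true.

2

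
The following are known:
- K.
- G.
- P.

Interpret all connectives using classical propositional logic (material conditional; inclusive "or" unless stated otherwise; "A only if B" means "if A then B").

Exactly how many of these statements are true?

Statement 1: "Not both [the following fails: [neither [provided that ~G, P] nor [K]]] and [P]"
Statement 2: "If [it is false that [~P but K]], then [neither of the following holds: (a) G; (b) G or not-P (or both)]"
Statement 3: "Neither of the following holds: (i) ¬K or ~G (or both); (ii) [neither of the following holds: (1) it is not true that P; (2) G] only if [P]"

Statement 1: In symbols: not ((not G -> P) nor K) nand P

not G = not True = False
not G -> P = False -> True = True
(not G -> P) nor K = True nor True = False
not ((not G -> P) nor K) = not False = True
not ((not G -> P) nor K) nand P = True nand True = False
Thus Statement 1 is false.

Statement 2: Formalization: not (not P and K) -> (G nor (G or not P))

not P = not True = False
not P and K = False and True = False
not (not P and K) = not False = True
not P = not True = False
G or not P = True or False = True
G nor (G or not P) = True nor True = False
not (not P and K) -> (G nor (G or not P)) = True -> False = False
So Statement 2 is false.

Statement 3: This is (not K or not G) nor ((not P nor G) -> P).

not K = not True = False
not G = not True = False
not K or not G = False or False = False
not P = not True = False
not P nor G = False nor True = False
(not P nor G) -> P = False -> True = True
(not K or not G) nor ((not P nor G) -> P) = False nor True = False
Hence Statement 3 is false.

Count: 0.

0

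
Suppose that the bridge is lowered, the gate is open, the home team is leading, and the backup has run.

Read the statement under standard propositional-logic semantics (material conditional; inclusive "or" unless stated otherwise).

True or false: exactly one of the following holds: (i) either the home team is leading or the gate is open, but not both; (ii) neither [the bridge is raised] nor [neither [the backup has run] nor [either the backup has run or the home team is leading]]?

Let R = "the home team is leading" (T), Q = "the gate is open" (T), P = "the bridge is raised" (F), S = "the backup has run" (T).
Formalization: (R ⊕ Q) ⊕ (P ↓ (S ↓ (S ∨ R)))

R ⊕ Q = T ⊕ T = F
S ∨ R = T ∨ T = T
S ↓ (S ∨ R) = T ↓ T = F
P ↓ (S ↓ (S ∨ R)) = F ↓ F = T
(R ⊕ Q) ⊕ (P ↓ (S ↓ (S ∨ R))) = F ⊕ T = T

true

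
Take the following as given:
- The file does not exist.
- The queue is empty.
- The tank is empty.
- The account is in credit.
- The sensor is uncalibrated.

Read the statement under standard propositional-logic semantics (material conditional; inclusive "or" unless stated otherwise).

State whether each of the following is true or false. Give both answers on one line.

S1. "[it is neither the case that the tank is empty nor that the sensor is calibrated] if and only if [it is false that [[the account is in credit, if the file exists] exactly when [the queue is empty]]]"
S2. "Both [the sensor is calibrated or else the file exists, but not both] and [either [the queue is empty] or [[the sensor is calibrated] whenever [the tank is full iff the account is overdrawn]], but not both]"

S1 T, S2 F

Let R = "the tank is full" (F), U = "the sensor is calibrated" (F), P = "the file exists" (F), S = "the account is overdrawn" (F), Q = "the queue is empty" (T).

S1: Parsed as (¬R ↓ U) ↔ ¬((P → ¬S) ↔ Q)

¬R = ¬F = T
¬R ↓ U = T ↓ F = F
¬S = ¬F = T
P → ¬S = F → T = T
(P → ¬S) ↔ Q = T ↔ T = T
¬((P → ¬S) ↔ Q) = ¬T = F
(¬R ↓ U) ↔ ¬((P → ¬S) ↔ Q) = F ↔ F = T
So S1 is true.

S2: In symbols: (U ⊕ P) ∧ (Q ⊕ ((R ↔ S) → U))

U ⊕ P = F ⊕ F = F
R ↔ S = F ↔ F = T
(R ↔ S) → U = T → F = F
Q ⊕ ((R ↔ S) → U) = T ⊕ F = T
(U ⊕ P) ∧ (Q ⊕ ((R ↔ S) → U)) = F ∧ T = F
Hence S2 is false.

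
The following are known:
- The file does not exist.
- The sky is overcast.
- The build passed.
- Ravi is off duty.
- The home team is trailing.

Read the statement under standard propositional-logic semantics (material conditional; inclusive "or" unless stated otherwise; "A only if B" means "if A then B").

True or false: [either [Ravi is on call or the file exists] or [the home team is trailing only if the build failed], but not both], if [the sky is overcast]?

Let Q = "the sky is overcast" (T), S = "Ravi is on call" (F), P = "the file exists" (F), U = "the home team is leading" (F), R = "the build passed" (T).
Formalization: Q → ((S ∨ P) ⊕ (¬U → ¬R))

S ∨ P = F ∨ F = F
¬U = ¬F = T
¬R = ¬T = F
¬U → ¬R = T → F = F
(S ∨ P) ⊕ (¬U → ¬R) = F ⊕ F = F
Q → ((S ∨ P) ⊕ (¬U → ¬R)) = T → F = F

false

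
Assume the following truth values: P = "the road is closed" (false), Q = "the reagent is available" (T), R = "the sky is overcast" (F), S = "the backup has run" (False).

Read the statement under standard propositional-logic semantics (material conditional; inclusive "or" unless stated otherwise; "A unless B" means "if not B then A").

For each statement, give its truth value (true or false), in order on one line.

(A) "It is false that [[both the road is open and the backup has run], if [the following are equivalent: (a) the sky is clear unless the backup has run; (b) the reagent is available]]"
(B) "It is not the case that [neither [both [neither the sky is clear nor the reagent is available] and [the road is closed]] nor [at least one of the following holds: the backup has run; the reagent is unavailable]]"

(A): Parsed as not (((not R or S) iff Q) -> (not P and S))

not R = not False = True
not R or S = True or False = True
(not R or S) iff Q = True iff True = True
not P = not False = True
not P and S = True and False = False
((not R or S) iff Q) -> (not P and S) = True -> False = False
not (((not R or S) iff Q) -> (not P and S)) = not False = True
Thus (A) is true.

(B): Parsed as not (((not R nor Q) and P) nor (S or not Q))

not R = not False = True
not R nor Q = True nor True = False
(not R nor Q) and P = False and False = False
not Q = not True = False
S or not Q = False or False = False
((not R nor Q) and P) nor (S or not Q) = False nor False = True
not (((not R nor Q) and P) nor (S or not Q)) = not True = False
So (B) is false.

(A) True, (B) False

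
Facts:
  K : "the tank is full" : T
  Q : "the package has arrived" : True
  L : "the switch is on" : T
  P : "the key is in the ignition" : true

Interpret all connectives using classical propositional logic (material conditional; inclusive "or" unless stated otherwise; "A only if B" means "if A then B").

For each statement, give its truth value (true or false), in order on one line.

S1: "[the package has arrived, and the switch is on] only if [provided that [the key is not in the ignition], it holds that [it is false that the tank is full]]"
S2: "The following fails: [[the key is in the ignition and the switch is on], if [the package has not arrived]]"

S1 true, S2 false

S1: Parsed as (Q and L) -> (not P -> not K)

Q and L = True and True = True
not P = not True = False
not K = not True = False
not P -> not K = False -> False = True
(Q and L) -> (not P -> not K) = True -> True = True
Thus S1 is true.

S2: Formalization: not (not Q -> (P and L))

not Q = not True = False
P and L = True and True = True
not Q -> (P and L) = False -> True = True
not (not Q -> (P and L)) = not True = False
Thus S2 is false.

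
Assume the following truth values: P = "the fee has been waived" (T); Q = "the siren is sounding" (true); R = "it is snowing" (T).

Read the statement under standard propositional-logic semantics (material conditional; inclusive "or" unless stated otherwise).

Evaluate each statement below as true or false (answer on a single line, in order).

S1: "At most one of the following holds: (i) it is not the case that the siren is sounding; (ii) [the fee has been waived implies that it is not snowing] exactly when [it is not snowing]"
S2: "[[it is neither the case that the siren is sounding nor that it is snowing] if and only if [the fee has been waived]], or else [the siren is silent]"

S1 T / S2 F

S1: Formalization: not Q nand ((P -> not R) iff not R)

not Q = not True = False
not R = not True = False
P -> not R = True -> False = False
not R = not True = False
(P -> not R) iff not R = False iff False = True
not Q nand ((P -> not R) iff not R) = False nand True = True
Hence S1 is true.

S2: Parsed as ((Q nor R) iff P) or not Q

Q nor R = True nor True = False
(Q nor R) iff P = False iff True = False
not Q = not True = False
((Q nor R) iff P) or not Q = False or False = False
So S2 is false.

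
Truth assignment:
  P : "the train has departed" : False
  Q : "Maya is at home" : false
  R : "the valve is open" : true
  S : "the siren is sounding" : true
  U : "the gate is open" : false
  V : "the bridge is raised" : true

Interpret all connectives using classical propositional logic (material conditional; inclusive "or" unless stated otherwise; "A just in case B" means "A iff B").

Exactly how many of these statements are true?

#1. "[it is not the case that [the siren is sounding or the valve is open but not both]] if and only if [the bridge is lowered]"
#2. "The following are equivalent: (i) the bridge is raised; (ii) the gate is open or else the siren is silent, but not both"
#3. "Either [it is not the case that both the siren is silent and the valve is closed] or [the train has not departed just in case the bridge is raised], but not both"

#1: In symbols: ~(S xor R) <-> ~V

S xor R = T xor T = F
~(S xor R) = ~F = T
~V = ~T = F
~(S xor R) <-> ~V = T <-> F = F
So #1 is false.

#2: Parsed as V <-> (U xor ~S)

~S = ~T = F
U xor ~S = F xor F = F
V <-> (U xor ~S) = T <-> F = F
Thus #2 is false.

#3: Formalization: (~S nand ~R) xor (~P <-> V)

~S = ~T = F
~R = ~T = F
~S nand ~R = F nand F = T
~P = ~F = T
~P <-> V = T <-> T = T
(~S nand ~R) xor (~P <-> V) = T xor T = F
Hence #3 is false.

0 of the 3 statements are true (none).

0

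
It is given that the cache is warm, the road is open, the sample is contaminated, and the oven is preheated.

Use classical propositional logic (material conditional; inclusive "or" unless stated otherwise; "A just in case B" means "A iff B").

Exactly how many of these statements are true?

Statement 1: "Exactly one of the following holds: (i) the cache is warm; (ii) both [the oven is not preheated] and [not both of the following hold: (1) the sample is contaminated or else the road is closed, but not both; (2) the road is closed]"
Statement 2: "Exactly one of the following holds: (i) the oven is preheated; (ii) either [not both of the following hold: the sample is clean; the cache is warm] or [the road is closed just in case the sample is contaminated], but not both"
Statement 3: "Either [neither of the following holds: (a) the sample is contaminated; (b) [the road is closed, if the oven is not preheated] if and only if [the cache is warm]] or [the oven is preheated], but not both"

2

Let D = "the cache is warm" (True), M = "the oven is preheated" (True), P = "the sample is contaminated" (True), U = "the road is closed" (False).

Statement 1: This is D xor (not M and ((P xor U) nand U)).

not M = not True = False
P xor U = True xor False = True
(P xor U) nand U = True nand False = True
not M and ((P xor U) nand U) = False and True = False
D xor (not M and ((P xor U) nand U)) = True xor False = True
Hence Statement 1 is true.

Statement 2: This is M xor ((not P nand D) xor (U iff P)).

not P = not True = False
not P nand D = False nand True = True
U iff P = False iff True = False
(not P nand D) xor (U iff P) = True xor False = True
M xor ((not P nand D) xor (U iff P)) = True xor True = False
Thus Statement 2 is false.

Statement 3: Formalization: (P nor ((not M -> U) iff D)) xor M

not M = not True = False
not M -> U = False -> False = True
(not M -> U) iff D = True iff True = True
P nor ((not M -> U) iff D) = True nor True = False
(P nor ((not M -> U) iff D)) xor M = False xor True = True
So Statement 3 is true.

2 of the 3 statements are true (Statement 1, Statement 3).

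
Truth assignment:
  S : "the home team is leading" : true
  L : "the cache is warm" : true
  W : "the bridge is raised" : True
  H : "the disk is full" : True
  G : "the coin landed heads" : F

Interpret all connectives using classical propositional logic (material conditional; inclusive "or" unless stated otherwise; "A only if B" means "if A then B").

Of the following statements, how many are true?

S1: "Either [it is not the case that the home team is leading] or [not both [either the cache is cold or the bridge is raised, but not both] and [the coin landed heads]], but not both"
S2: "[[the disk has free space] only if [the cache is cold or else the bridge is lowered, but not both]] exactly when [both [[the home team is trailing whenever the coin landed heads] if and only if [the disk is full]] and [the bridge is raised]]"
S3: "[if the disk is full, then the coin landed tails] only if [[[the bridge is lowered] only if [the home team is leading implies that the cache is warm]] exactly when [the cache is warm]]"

3

S1: This is ~S xor ((~L xor W) nand G).

~S = ~T = F
~L = ~T = F
~L xor W = F xor T = T
(~L xor W) nand G = T nand F = T
~S xor ((~L xor W) nand G) = F xor T = T
Thus S1 is true.

S2: Formalization: (~H -> (~L xor ~W)) <-> (((G -> ~S) <-> H) & W)

~H = ~T = F
~L = ~T = F
~W = ~T = F
~L xor ~W = F xor F = F
~H -> (~L xor ~W) = F -> F = T
~S = ~T = F
G -> ~S = F -> F = T
(G -> ~S) <-> H = T <-> T = T
((G -> ~S) <-> H) & W = T & T = T
(~H -> (~L xor ~W)) <-> (((G -> ~S) <-> H) & W) = T <-> T = T
So S2 is true.

S3: Parsed as (H -> ~G) -> ((~W -> (S -> L)) <-> L)

~G = ~F = T
H -> ~G = T -> T = T
~W = ~T = F
S -> L = T -> T = T
~W -> (S -> L) = F -> T = T
(~W -> (S -> L)) <-> L = T <-> T = T
(H -> ~G) -> ((~W -> (S -> L)) <-> L) = T -> T = T
Thus S3 is true.

True statements: 3.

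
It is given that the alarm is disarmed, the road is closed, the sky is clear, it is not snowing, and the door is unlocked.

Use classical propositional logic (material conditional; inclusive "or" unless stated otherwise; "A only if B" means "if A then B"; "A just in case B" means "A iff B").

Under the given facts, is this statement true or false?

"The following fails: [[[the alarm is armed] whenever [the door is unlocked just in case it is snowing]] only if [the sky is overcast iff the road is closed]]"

Let U = "the door is locked" (F), S = "it is snowing" (F), P = "the alarm is armed" (F), R = "the sky is overcast" (F), Q = "the road is closed" (T).
This is ¬(((¬U ↔ S) → P) → (R ↔ Q)).

¬U = ¬F = T
¬U ↔ S = T ↔ F = F
(¬U ↔ S) → P = F → F = T
R ↔ Q = F ↔ T = F
((¬U ↔ S) → P) → (R ↔ Q) = T → F = F
¬(((¬U ↔ S) → P) → (R ↔ Q)) = ¬F = T

true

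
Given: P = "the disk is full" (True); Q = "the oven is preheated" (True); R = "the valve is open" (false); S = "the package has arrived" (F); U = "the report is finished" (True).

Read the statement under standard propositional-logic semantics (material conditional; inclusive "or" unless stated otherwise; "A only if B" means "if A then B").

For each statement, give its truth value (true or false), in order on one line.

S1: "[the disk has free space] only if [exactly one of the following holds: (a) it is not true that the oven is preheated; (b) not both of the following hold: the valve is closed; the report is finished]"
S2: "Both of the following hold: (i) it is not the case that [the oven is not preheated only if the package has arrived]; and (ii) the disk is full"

S1: Parsed as ~P -> (~Q xor (~R nand U))

~P = ~T = F
~Q = ~T = F
~R = ~F = T
~R nand U = T nand T = F
~Q xor (~R nand U) = F xor F = F
~P -> (~Q xor (~R nand U)) = F -> F = T
Thus S1 is true.

S2: Formalization: ~(~Q -> S) & P

~Q = ~T = F
~Q -> S = F -> F = T
~(~Q -> S) = ~T = F
~(~Q -> S) & P = F & T = F
Hence S2 is false.

S1 true; S2 false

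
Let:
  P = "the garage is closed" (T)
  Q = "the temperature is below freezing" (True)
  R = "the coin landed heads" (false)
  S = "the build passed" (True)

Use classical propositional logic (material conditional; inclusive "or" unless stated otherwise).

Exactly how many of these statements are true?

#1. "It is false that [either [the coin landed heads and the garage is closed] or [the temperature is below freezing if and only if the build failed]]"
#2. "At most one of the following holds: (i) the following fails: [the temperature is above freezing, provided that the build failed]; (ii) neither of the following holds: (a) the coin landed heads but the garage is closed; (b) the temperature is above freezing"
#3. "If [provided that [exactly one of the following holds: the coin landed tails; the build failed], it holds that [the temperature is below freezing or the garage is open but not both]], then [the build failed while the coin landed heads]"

2

#1: This is ~((R & P) | (Q <-> ~S)).

R & P = F & T = F
~S = ~T = F
Q <-> ~S = T <-> F = F
(R & P) | (Q <-> ~S) = F | F = F
~((R & P) | (Q <-> ~S)) = ~F = T
So #1 is true.

#2: Formalization: ~(~S -> ~Q) nand ((R & P) nor ~Q)

~S = ~T = F
~Q = ~T = F
~S -> ~Q = F -> F = T
~(~S -> ~Q) = ~T = F
R & P = F & T = F
~Q = ~T = F
(R & P) nor ~Q = F nor F = T
~(~S -> ~Q) nand ((R & P) nor ~Q) = F nand T = T
Thus #2 is true.

#3: Formalization: ((~R xor ~S) -> (Q xor ~P)) -> (~S & R)

~R = ~F = T
~S = ~T = F
~R xor ~S = T xor F = T
~P = ~T = F
Q xor ~P = T xor F = T
(~R xor ~S) -> (Q xor ~P) = T -> T = T
~S = ~T = F
~S & R = F & F = F
((~R xor ~S) -> (Q xor ~P)) -> (~S & R) = T -> F = F
Hence #3 is false.

True statements: 2.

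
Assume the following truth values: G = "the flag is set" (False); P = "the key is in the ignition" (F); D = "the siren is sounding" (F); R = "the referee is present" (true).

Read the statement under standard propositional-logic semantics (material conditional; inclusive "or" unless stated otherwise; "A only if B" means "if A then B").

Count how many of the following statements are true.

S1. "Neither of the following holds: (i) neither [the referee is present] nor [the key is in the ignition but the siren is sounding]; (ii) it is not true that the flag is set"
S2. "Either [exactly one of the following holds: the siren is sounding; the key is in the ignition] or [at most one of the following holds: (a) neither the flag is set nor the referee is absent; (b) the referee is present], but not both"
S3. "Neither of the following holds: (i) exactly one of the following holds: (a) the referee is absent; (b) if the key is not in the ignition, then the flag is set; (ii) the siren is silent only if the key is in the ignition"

1

S1: Formalization: (R nor (P & D)) nor ~G

P & D = F & F = F
R nor (P & D) = T nor F = F
~G = ~F = T
(R nor (P & D)) nor ~G = F nor T = F
Thus S1 is false.

S2: Formalization: (D xor P) xor ((G nor ~R) nand R)

D xor P = F xor F = F
~R = ~T = F
G nor ~R = F nor F = T
(G nor ~R) nand R = T nand T = F
(D xor P) xor ((G nor ~R) nand R) = F xor F = F
So S2 is false.

S3: This is (~R xor (~P -> G)) nor (~D -> P).

~R = ~T = F
~P = ~F = T
~P -> G = T -> F = F
~R xor (~P -> G) = F xor F = F
~D = ~F = T
~D -> P = T -> F = F
(~R xor (~P -> G)) nor (~D -> P) = F nor F = T
Hence S3 is true.

Count: 1.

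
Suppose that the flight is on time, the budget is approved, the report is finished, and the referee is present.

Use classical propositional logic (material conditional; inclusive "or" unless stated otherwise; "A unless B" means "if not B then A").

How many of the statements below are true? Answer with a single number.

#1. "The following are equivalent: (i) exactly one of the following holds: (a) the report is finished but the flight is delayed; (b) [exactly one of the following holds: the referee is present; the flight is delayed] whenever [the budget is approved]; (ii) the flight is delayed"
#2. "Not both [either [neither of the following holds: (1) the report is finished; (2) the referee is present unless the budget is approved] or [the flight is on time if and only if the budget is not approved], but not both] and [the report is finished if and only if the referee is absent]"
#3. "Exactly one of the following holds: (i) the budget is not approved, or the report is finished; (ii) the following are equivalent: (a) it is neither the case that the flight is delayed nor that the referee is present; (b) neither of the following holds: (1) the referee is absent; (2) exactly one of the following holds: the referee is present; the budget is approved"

Let R = "the report is finished" (T), P = "the flight is delayed" (F), Q = "the budget is approved" (T), S = "the referee is present" (T).

#1: This is ((R ∧ P) ⊕ (Q → (S ⊕ P))) ↔ P.

R ∧ P = T ∧ F = F
S ⊕ P = T ⊕ F = T
Q → (S ⊕ P) = T → T = T
(R ∧ P) ⊕ (Q → (S ⊕ P)) = F ⊕ T = T
((R ∧ P) ⊕ (Q → (S ⊕ P))) ↔ P = T ↔ F = F
So #1 is false.

#2: Formalization: ((R ↓ (S ∨ Q)) ⊕ (¬P ↔ ¬Q)) ↑ (R ↔ ¬S)

S ∨ Q = T ∨ T = T
R ↓ (S ∨ Q) = T ↓ T = F
¬P = ¬F = T
¬Q = ¬T = F
¬P ↔ ¬Q = T ↔ F = F
(R ↓ (S ∨ Q)) ⊕ (¬P ↔ ¬Q) = F ⊕ F = F
¬S = ¬T = F
R ↔ ¬S = T ↔ F = F
((R ↓ (S ∨ Q)) ⊕ (¬P ↔ ¬Q)) ↑ (R ↔ ¬S) = F ↑ F = T
So #2 is true.

#3: Formalization: (¬Q ∨ R) ⊕ ((P ↓ S) ↔ (¬S ↓ (S ⊕ Q)))

¬Q = ¬T = F
¬Q ∨ R = F ∨ T = T
P ↓ S = F ↓ T = F
¬S = ¬T = F
S ⊕ Q = T ⊕ T = F
¬S ↓ (S ⊕ Q) = F ↓ F = T
(P ↓ S) ↔ (¬S ↓ (S ⊕ Q)) = F ↔ T = F
(¬Q ∨ R) ⊕ ((P ↓ S) ↔ (¬S ↓ (S ⊕ Q))) = T ⊕ F = T
Thus #3 is true.

2 of the 3 statements are true.

2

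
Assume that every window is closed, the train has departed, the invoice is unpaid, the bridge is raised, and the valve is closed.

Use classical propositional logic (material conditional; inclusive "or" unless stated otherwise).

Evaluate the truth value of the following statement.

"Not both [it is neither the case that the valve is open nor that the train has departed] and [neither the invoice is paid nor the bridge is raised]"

The statement is true.

Let U = "the valve is open" (F), Q = "the train has departed" (T), R = "the invoice is paid" (F), S = "the bridge is raised" (T).
Parsed as (U ↓ Q) ↑ (R ↓ S)

U ↓ Q = F ↓ T = F
R ↓ S = F ↓ T = F
(U ↓ Q) ↑ (R ↓ S) = F ↑ F = T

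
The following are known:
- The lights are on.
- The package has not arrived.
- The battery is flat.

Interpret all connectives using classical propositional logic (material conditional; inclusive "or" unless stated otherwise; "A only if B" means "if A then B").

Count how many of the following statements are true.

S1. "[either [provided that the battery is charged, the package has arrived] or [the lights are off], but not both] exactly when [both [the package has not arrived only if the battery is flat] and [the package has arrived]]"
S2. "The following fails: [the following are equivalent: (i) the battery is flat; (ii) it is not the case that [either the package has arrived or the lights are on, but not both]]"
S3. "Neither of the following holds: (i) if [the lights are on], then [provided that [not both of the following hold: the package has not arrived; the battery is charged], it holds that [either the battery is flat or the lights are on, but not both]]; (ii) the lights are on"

1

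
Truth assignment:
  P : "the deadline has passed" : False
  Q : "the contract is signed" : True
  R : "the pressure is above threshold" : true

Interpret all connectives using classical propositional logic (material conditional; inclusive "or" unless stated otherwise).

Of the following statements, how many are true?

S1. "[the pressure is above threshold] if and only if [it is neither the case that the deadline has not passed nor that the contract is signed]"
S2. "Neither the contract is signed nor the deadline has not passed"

S1: Parsed as R <-> (~P nor Q)

~P = ~F = T
~P nor Q = T nor T = F
R <-> (~P nor Q) = T <-> F = F
So S1 is false.

S2: This is Q nor ~P.

~P = ~F = T
Q nor ~P = T nor T = F
Hence S2 is false.

Count: 0.

0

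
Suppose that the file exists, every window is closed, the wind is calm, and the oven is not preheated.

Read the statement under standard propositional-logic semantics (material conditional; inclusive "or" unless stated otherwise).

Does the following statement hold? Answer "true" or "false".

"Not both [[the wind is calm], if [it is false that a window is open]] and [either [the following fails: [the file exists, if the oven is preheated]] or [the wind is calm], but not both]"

Let Q = "a window is open" (F), R = "the wind is strong" (F), S = "the oven is preheated" (F), P = "the file exists" (T).
In symbols: (~Q -> ~R) nand (~(S -> P) xor ~R)

~Q = ~F = T
~R = ~F = T
~Q -> ~R = T -> T = T
S -> P = F -> T = T
~(S -> P) = ~T = F
~R = ~F = T
~(S -> P) xor ~R = F xor T = T
(~Q -> ~R) nand (~(S -> P) xor ~R) = T nand T = F

false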